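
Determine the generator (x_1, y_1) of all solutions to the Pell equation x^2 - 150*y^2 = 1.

First expand sqrt(150) as a continued fraction. With x_i = (sqrt(150) + m_i)/d_i and (m_0, d_0) = (0, 1): a_0 = floor(sqrt(150)) = 12, since 12^2 = 144 <= 150 < 169 = 13^2.
Iterate m_{i+1} = d_i*a_i - m_i, d_{i+1} = (150 - m_{i+1}^2)/d_i, a_{i+1} = floor((a_0 + m_{i+1})/d_{i+1}):
  m_1 = 1*12 - 0 = 12, d_1 = (150 - 12^2)/1 = 6/1 = 6, a_1 = floor((12 + 12)/6) = 4.
  m_2 = 6*4 - 12 = 12, d_2 = (150 - 12^2)/6 = 6/6 = 1, a_2 = floor((12 + 12)/1) = 24.
  m_3 = 1*24 - 12 = 12, d_3 = (150 - 12^2)/1 = 6/1 = 6: (m_3, d_3) = (m_1, d_1) = (12, 6), so from here the quotients repeat a_1, a_2; the period length is 2.
So sqrt(150) = [12; (4, 24)] with period length k = 2.
k is even, so the fundamental solution of x^2 - 150y^2 = 1 is (p_{k-1}, q_{k-1}) = (p_1, q_1); compute convergents through index 1.
Convergents (p_i = a_i*p_{i-1} + p_{i-2}, q_i = a_i*q_{i-1} + q_{i-2} with p_{-2}=0, p_{-1}=1, q_{-2}=1, q_{-1}=0):
  i=0: a_0=12, p_0 = 12*1 + 0 = 12, q_0 = 12*0 + 1 = 1.
  i=1: a_1=4, p_1 = 4*12 + 1 = 49, q_1 = 4*1 + 0 = 4.
Check: 49^2 - 150*4^2 = 2401 - 2400 = 1, so (x, y) = (49, 4) solves the equation, and by the theorem it is the least positive solution.

(x, y) = (49, 4)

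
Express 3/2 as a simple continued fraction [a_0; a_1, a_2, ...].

Run the Euclidean algorithm on 3 and 2; the successive quotients are the partial quotients a_0, a_1, ... (each step inverts the fractional part left over by the previous one):
  3 = 1*2 + 1, so a_0 = 1.
  2 = 2*1 + 0, so a_1 = 2.
The remainder reaches 0 after 2 divisions, so the expansion has 2 partial quotients, read off in order.

[1; 2]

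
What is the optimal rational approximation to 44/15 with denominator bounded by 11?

Expand x = 44/15 as a continued fraction with the Euclidean algorithm:
  44 = 2*15 + 14, so a_0 = 2.
  15 = 1*14 + 1, so a_1 = 1.
  14 = 14*1 + 0, so a_2 = 14.
so x = [2; 1, 14].
Convergents (p_i = a_i*p_{i-1} + p_{i-2}, q_i = a_i*q_{i-1} + q_{i-2} with p_{-2}=0, p_{-1}=1, q_{-2}=1, q_{-1}=0), until the denominator exceeds 11:
  i=0: a_0=2, p_0 = 2*1 + 0 = 2, q_0 = 2*0 + 1 = 1.
  i=1: a_1=1, p_1 = 1*2 + 1 = 3, q_1 = 1*1 + 0 = 1.
  i=2: a_2=14, p_2 = 14*3 + 2 = 44, q_2 = 14*1 + 1 = 15.
q_2 = 15 > 11, so the last convergent with denominator <= 11 is p_1/q_1 = 3/1.
The closest fraction with denominator <= 11 is either p_1/q_1 or the intermediate fraction (k*p_1 + p_0)/(k*q_1 + q_0) with the largest k >= 1 whose denominator stays <= 11; these approach x as k grows, and every other convergent or intermediate fraction in range is farther away.
Largest k: floor((11 - q_0)/q_1) = floor((11 - 1)/1) = 10.
That gives (10*3 + 2)/(10*1 + 1) = 32/11.
Compare the errors: |x - 3/1| = |44*1 - 3*15|/(15*1) = 1/15, and |x - 32/11| = |44*11 - 32*15|/(15*11) = 4/165.
Cross-multiplying, 4*15 = 60 < 165 = 1*165, so 4/165 is smaller: the intermediate fraction 32/11 is closer to x than 3/1.

32/11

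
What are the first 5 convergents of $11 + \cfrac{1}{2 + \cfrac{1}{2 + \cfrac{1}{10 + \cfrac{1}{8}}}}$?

11/1, 23/2, 57/5, 593/52, 4801/421

Using the convergent recurrence p_i = a_i*p_{i-1} + p_{i-2}, q_i = a_i*q_{i-1} + q_{i-2} with p_{-2}=0, p_{-1}=1, q_{-2}=1, q_{-1}=0:
  i=0: a_0=11, p_0 = 11*1 + 0 = 11, q_0 = 11*0 + 1 = 1.
  i=1: a_1=2, p_1 = 2*11 + 1 = 23, q_1 = 2*1 + 0 = 2.
  i=2: a_2=2, p_2 = 2*23 + 11 = 57, q_2 = 2*2 + 1 = 5.
  i=3: a_3=10, p_3 = 10*57 + 23 = 593, q_3 = 10*5 + 2 = 52.
  i=4: a_4=8, p_4 = 8*593 + 57 = 4801, q_4 = 8*52 + 5 = 421.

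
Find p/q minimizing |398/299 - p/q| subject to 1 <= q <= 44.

Expand x = 398/299 as a continued fraction with the Euclidean algorithm:
  398 = 1*299 + 99, so a_0 = 1.
  299 = 3*99 + 2, so a_1 = 3.
  99 = 49*2 + 1, so a_2 = 49.
  2 = 2*1 + 0, so a_3 = 2.
so x = [1; 3, 49, 2].
Convergents (p_i = a_i*p_{i-1} + p_{i-2}, q_i = a_i*q_{i-1} + q_{i-2} with p_{-2}=0, p_{-1}=1, q_{-2}=1, q_{-1}=0), until the denominator exceeds 44:
  i=0: a_0=1, p_0 = 1*1 + 0 = 1, q_0 = 1*0 + 1 = 1.
  i=1: a_1=3, p_1 = 3*1 + 1 = 4, q_1 = 3*1 + 0 = 3.
  i=2: a_2=49, p_2 = 49*4 + 1 = 197, q_2 = 49*3 + 1 = 148.
q_2 = 148 > 44, so the last convergent with denominator <= 44 is p_1/q_1 = 4/3.
The closest fraction with denominator <= 44 is either p_1/q_1 or the intermediate fraction (k*p_1 + p_0)/(k*q_1 + q_0) with the largest k >= 1 whose denominator stays <= 44; these approach x as k grows, and every other convergent or intermediate fraction in range is farther away.
Largest k: floor((44 - q_0)/q_1) = floor((44 - 1)/3) = 14.
That gives (14*4 + 1)/(14*3 + 1) = 57/43.
Compare the errors: |x - 4/3| = |398*3 - 4*299|/(299*3) = 2/897, and |x - 57/43| = |398*43 - 57*299|/(299*43) = 71/12857.
Cross-multiplying, 2*12857 = 25714 < 63687 = 71*897, so 2/897 is smaller: the convergent 4/3 is closer to x than 57/43.

4/3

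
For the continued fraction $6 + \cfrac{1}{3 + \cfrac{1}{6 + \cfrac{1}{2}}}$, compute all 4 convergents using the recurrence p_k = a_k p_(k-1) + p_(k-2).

Using the convergent recurrence p_i = a_i*p_{i-1} + p_{i-2}, q_i = a_i*q_{i-1} + q_{i-2} with p_{-2}=0, p_{-1}=1, q_{-2}=1, q_{-1}=0:
  i=0: a_0=6, p_0 = 6*1 + 0 = 6, q_0 = 6*0 + 1 = 1.
  i=1: a_1=3, p_1 = 3*6 + 1 = 19, q_1 = 3*1 + 0 = 3.
  i=2: a_2=6, p_2 = 6*19 + 6 = 120, q_2 = 6*3 + 1 = 19.
  i=3: a_3=2, p_3 = 2*120 + 19 = 259, q_3 = 2*19 + 3 = 41.

6/1, 19/3, 120/19, 259/41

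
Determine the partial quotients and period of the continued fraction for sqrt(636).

[25; (4, 1, 1, 3, 3, 12, 3, 3, 1, 1, 4, 50)]

Write x_i = (sqrt(636) + m_i)/d_i with (m_0, d_0) = (0, 1). a_0 = floor(sqrt(636)) = 25, since 25^2 = 625 <= 636 < 676 = 26^2.
Iterate m_{i+1} = d_i*a_i - m_i, d_{i+1} = (636 - m_{i+1}^2)/d_i, a_{i+1} = floor((a_0 + m_{i+1})/d_{i+1}):
  m_1 = 1*25 - 0 = 25, d_1 = (636 - 25^2)/1 = 11/1 = 11, a_1 = floor((25 + 25)/11) = 4.
  m_2 = 11*4 - 25 = 19, d_2 = (636 - 19^2)/11 = 275/11 = 25, a_2 = floor((25 + 19)/25) = 1.
  m_3 = 25*1 - 19 = 6, d_3 = (636 - 6^2)/25 = 600/25 = 24, a_3 = floor((25 + 6)/24) = 1.
  m_4 = 24*1 - 6 = 18, d_4 = (636 - 18^2)/24 = 312/24 = 13, a_4 = floor((25 + 18)/13) = 3.
  m_5 = 13*3 - 18 = 21, d_5 = (636 - 21^2)/13 = 195/13 = 15, a_5 = floor((25 + 21)/15) = 3.
  m_6 = 15*3 - 21 = 24, d_6 = (636 - 24^2)/15 = 60/15 = 4, a_6 = floor((25 + 24)/4) = 12.
  m_7 = 4*12 - 24 = 24, d_7 = (636 - 24^2)/4 = 60/4 = 15, a_7 = floor((25 + 24)/15) = 3.
  m_8 = 15*3 - 24 = 21, d_8 = (636 - 21^2)/15 = 195/15 = 13, a_8 = floor((25 + 21)/13) = 3.
  m_9 = 13*3 - 21 = 18, d_9 = (636 - 18^2)/13 = 312/13 = 24, a_9 = floor((25 + 18)/24) = 1.
  m_10 = 24*1 - 18 = 6, d_10 = (636 - 6^2)/24 = 600/24 = 25, a_10 = floor((25 + 6)/25) = 1.
  m_11 = 25*1 - 6 = 19, d_11 = (636 - 19^2)/25 = 275/25 = 11, a_11 = floor((25 + 19)/11) = 4.
  m_12 = 11*4 - 19 = 25, d_12 = (636 - 25^2)/11 = 11/11 = 1, a_12 = floor((25 + 25)/1) = 50.
  m_13 = 1*50 - 25 = 25, d_13 = (636 - 25^2)/1 = 11/1 = 11: (m_13, d_13) = (m_1, d_1) = (25, 11), so from here the quotients repeat a_1, ..., a_12; the period length is 12.
Hence the expansion of sqrt(636) is a_0 = 25 followed by the repeating block 4, 1, 1, 3, 3, 12, 3, 3, 1, 1, 4, 50 (period 12).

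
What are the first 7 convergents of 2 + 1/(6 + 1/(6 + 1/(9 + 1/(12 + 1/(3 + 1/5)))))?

Using the convergent recurrence p_i = a_i*p_{i-1} + p_{i-2}, q_i = a_i*q_{i-1} + q_{i-2} with p_{-2}=0, p_{-1}=1, q_{-2}=1, q_{-1}=0:
  i=0: a_0=2, p_0 = 2*1 + 0 = 2, q_0 = 2*0 + 1 = 1.
  i=1: a_1=6, p_1 = 6*2 + 1 = 13, q_1 = 6*1 + 0 = 6.
  i=2: a_2=6, p_2 = 6*13 + 2 = 80, q_2 = 6*6 + 1 = 37.
  i=3: a_3=9, p_3 = 9*80 + 13 = 733, q_3 = 9*37 + 6 = 339.
  i=4: a_4=12, p_4 = 12*733 + 80 = 8876, q_4 = 12*339 + 37 = 4105.
  i=5: a_5=3, p_5 = 3*8876 + 733 = 27361, q_5 = 3*4105 + 339 = 12654.
  i=6: a_6=5, p_6 = 5*27361 + 8876 = 145681, q_6 = 5*12654 + 4105 = 67375.

2/1, 13/6, 80/37, 733/339, 8876/4105, 27361/12654, 145681/67375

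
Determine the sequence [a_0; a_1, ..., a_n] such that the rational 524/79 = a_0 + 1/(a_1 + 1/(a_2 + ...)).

[6; 1, 1, 1, 2, 1, 1, 1, 2]

Run the Euclidean algorithm on 524 and 79; the successive quotients are the partial quotients a_0, a_1, ... (each step inverts the fractional part left over by the previous one):
  524 = 6*79 + 50, so a_0 = 6.
  79 = 1*50 + 29, so a_1 = 1.
  50 = 1*29 + 21, so a_2 = 1.
  29 = 1*21 + 8, so a_3 = 1.
  21 = 2*8 + 5, so a_4 = 2.
  8 = 1*5 + 3, so a_5 = 1.
  5 = 1*3 + 2, so a_6 = 1.
  3 = 1*2 + 1, so a_7 = 1.
  2 = 2*1 + 0, so a_8 = 2.
The remainder reaches 0 after 9 divisions, so the expansion has 9 partial quotients, read off in order.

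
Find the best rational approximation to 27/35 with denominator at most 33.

17/22

Expand x = 27/35 as a continued fraction with the Euclidean algorithm:
  27 = 0*35 + 27, so a_0 = 0.
  35 = 1*27 + 8, so a_1 = 1.
  27 = 3*8 + 3, so a_2 = 3.
  8 = 2*3 + 2, so a_3 = 2.
  3 = 1*2 + 1, so a_4 = 1.
  2 = 2*1 + 0, so a_5 = 2.
so x = [0; 1, 3, 2, 1, 2].
Convergents (p_i = a_i*p_{i-1} + p_{i-2}, q_i = a_i*q_{i-1} + q_{i-2} with p_{-2}=0, p_{-1}=1, q_{-2}=1, q_{-1}=0), until the denominator exceeds 33:
  i=0: a_0=0, p_0 = 0*1 + 0 = 0, q_0 = 0*0 + 1 = 1.
  i=1: a_1=1, p_1 = 1*0 + 1 = 1, q_1 = 1*1 + 0 = 1.
  i=2: a_2=3, p_2 = 3*1 + 0 = 3, q_2 = 3*1 + 1 = 4.
  i=3: a_3=2, p_3 = 2*3 + 1 = 7, q_3 = 2*4 + 1 = 9.
  i=4: a_4=1, p_4 = 1*7 + 3 = 10, q_4 = 1*9 + 4 = 13.
  i=5: a_5=2, p_5 = 2*10 + 7 = 27, q_5 = 2*13 + 9 = 35.
q_5 = 35 > 33, so the last convergent with denominator <= 33 is p_4/q_4 = 10/13.
The closest fraction with denominator <= 33 is either p_4/q_4 or the intermediate fraction (k*p_4 + p_3)/(k*q_4 + q_3) with the largest k >= 1 whose denominator stays <= 33; these approach x as k grows, and every other convergent or intermediate fraction in range is farther away.
Largest k: floor((33 - q_3)/q_4) = floor((33 - 9)/13) = 1.
That gives (1*10 + 7)/(1*13 + 9) = 17/22.
Compare the errors: |x - 10/13| = |27*13 - 10*35|/(35*13) = 1/455, and |x - 17/22| = |27*22 - 17*35|/(35*22) = 1/770.
Cross-multiplying, 1*455 = 455 < 770 = 1*770, so 1/770 is smaller: the intermediate fraction 17/22 is closer to x than 10/13.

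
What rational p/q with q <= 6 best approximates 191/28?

Expand x = 191/28 as a continued fraction with the Euclidean algorithm:
  191 = 6*28 + 23, so a_0 = 6.
  28 = 1*23 + 5, so a_1 = 1.
  23 = 4*5 + 3, so a_2 = 4.
  5 = 1*3 + 2, so a_3 = 1.
  3 = 1*2 + 1, so a_4 = 1.
  2 = 2*1 + 0, so a_5 = 2.
so x = [6; 1, 4, 1, 1, 2].
Convergents (p_i = a_i*p_{i-1} + p_{i-2}, q_i = a_i*q_{i-1} + q_{i-2} with p_{-2}=0, p_{-1}=1, q_{-2}=1, q_{-1}=0), until the denominator exceeds 6:
  i=0: a_0=6, p_0 = 6*1 + 0 = 6, q_0 = 6*0 + 1 = 1.
  i=1: a_1=1, p_1 = 1*6 + 1 = 7, q_1 = 1*1 + 0 = 1.
  i=2: a_2=4, p_2 = 4*7 + 6 = 34, q_2 = 4*1 + 1 = 5.
  i=3: a_3=1, p_3 = 1*34 + 7 = 41, q_3 = 1*5 + 1 = 6.
  i=4: a_4=1, p_4 = 1*41 + 34 = 75, q_4 = 1*6 + 5 = 11.
q_4 = 11 > 6, so the last convergent with denominator <= 6 is p_3/q_3 = 41/6.
The closest fraction with denominator <= 6 is either p_3/q_3 or the intermediate fraction (k*p_3 + p_2)/(k*q_3 + q_2) with the largest k >= 1 whose denominator stays <= 6; these approach x as k grows, and every other convergent or intermediate fraction in range is farther away.
Largest k: floor((6 - q_2)/q_3) = floor((6 - 5)/6) = 0.
Since k = 0, no intermediate fraction beyond p_3/q_3 has denominator <= 6, so the convergent 41/6 is the closest (its error is |191*6 - 41*28|/(28*6) = 2/168).

41/6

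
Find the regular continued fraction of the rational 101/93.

[1; 11, 1, 1, 1, 2]

Run the Euclidean algorithm on 101 and 93; the successive quotients are the partial quotients a_0, a_1, ... (each step inverts the fractional part left over by the previous one):
  101 = 1*93 + 8, so a_0 = 1.
  93 = 11*8 + 5, so a_1 = 11.
  8 = 1*5 + 3, so a_2 = 1.
  5 = 1*3 + 2, so a_3 = 1.
  3 = 1*2 + 1, so a_4 = 1.
  2 = 2*1 + 0, so a_5 = 2.
The remainder reaches 0 after 6 divisions, so the expansion has 6 partial quotients, read off in order.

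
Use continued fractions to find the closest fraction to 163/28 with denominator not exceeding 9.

35/6

Expand x = 163/28 as a continued fraction with the Euclidean algorithm:
  163 = 5*28 + 23, so a_0 = 5.
  28 = 1*23 + 5, so a_1 = 1.
  23 = 4*5 + 3, so a_2 = 4.
  5 = 1*3 + 2, so a_3 = 1.
  3 = 1*2 + 1, so a_4 = 1.
  2 = 2*1 + 0, so a_5 = 2.
so x = [5; 1, 4, 1, 1, 2].
Convergents (p_i = a_i*p_{i-1} + p_{i-2}, q_i = a_i*q_{i-1} + q_{i-2} with p_{-2}=0, p_{-1}=1, q_{-2}=1, q_{-1}=0), until the denominator exceeds 9:
  i=0: a_0=5, p_0 = 5*1 + 0 = 5, q_0 = 5*0 + 1 = 1.
  i=1: a_1=1, p_1 = 1*5 + 1 = 6, q_1 = 1*1 + 0 = 1.
  i=2: a_2=4, p_2 = 4*6 + 5 = 29, q_2 = 4*1 + 1 = 5.
  i=3: a_3=1, p_3 = 1*29 + 6 = 35, q_3 = 1*5 + 1 = 6.
  i=4: a_4=1, p_4 = 1*35 + 29 = 64, q_4 = 1*6 + 5 = 11.
q_4 = 11 > 9, so the last convergent with denominator <= 9 is p_3/q_3 = 35/6.
The closest fraction with denominator <= 9 is either p_3/q_3 or the intermediate fraction (k*p_3 + p_2)/(k*q_3 + q_2) with the largest k >= 1 whose denominator stays <= 9; these approach x as k grows, and every other convergent or intermediate fraction in range is farther away.
Largest k: floor((9 - q_2)/q_3) = floor((9 - 5)/6) = 0.
Since k = 0, no intermediate fraction beyond p_3/q_3 has denominator <= 9, so the convergent 35/6 is the closest (its error is |163*6 - 35*28|/(28*6) = 2/168).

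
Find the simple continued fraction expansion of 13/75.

[0; 5, 1, 3, 3]

Run the Euclidean algorithm on 13 and 75; the successive quotients are the partial quotients a_0, a_1, ... (each step inverts the fractional part left over by the previous one):
  13 = 0*75 + 13, so a_0 = 0.
  75 = 5*13 + 10, so a_1 = 5.
  13 = 1*10 + 3, so a_2 = 1.
  10 = 3*3 + 1, so a_3 = 3.
  3 = 3*1 + 0, so a_4 = 3.
The remainder reaches 0 after 5 divisions, so the expansion has 5 partial quotients, read off in order.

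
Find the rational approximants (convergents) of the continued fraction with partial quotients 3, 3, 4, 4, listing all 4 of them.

Using the convergent recurrence p_i = a_i*p_{i-1} + p_{i-2}, q_i = a_i*q_{i-1} + q_{i-2} with p_{-2}=0, p_{-1}=1, q_{-2}=1, q_{-1}=0:
  i=0: a_0=3, p_0 = 3*1 + 0 = 3, q_0 = 3*0 + 1 = 1.
  i=1: a_1=3, p_1 = 3*3 + 1 = 10, q_1 = 3*1 + 0 = 3.
  i=2: a_2=4, p_2 = 4*10 + 3 = 43, q_2 = 4*3 + 1 = 13.
  i=3: a_3=4, p_3 = 4*43 + 10 = 182, q_3 = 4*13 + 3 = 55.

3/1, 10/3, 43/13, 182/55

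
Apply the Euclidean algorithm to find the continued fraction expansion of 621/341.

[1; 1, 4, 1, 1, 2, 3, 1, 2]

Run the Euclidean algorithm on 621 and 341; the successive quotients are the partial quotients a_0, a_1, ... (each step inverts the fractional part left over by the previous one):
  621 = 1*341 + 280, so a_0 = 1.
  341 = 1*280 + 61, so a_1 = 1.
  280 = 4*61 + 36, so a_2 = 4.
  61 = 1*36 + 25, so a_3 = 1.
  36 = 1*25 + 11, so a_4 = 1.
  25 = 2*11 + 3, so a_5 = 2.
  11 = 3*3 + 2, so a_6 = 3.
  3 = 1*2 + 1, so a_7 = 1.
  2 = 2*1 + 0, so a_8 = 2.
The remainder reaches 0 after 9 divisions, so the expansion has 9 partial quotients, read off in order.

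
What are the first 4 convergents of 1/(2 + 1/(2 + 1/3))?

0/1, 1/2, 2/5, 7/17

Using the convergent recurrence p_i = a_i*p_{i-1} + p_{i-2}, q_i = a_i*q_{i-1} + q_{i-2} with p_{-2}=0, p_{-1}=1, q_{-2}=1, q_{-1}=0:
  i=0: a_0=0, p_0 = 0*1 + 0 = 0, q_0 = 0*0 + 1 = 1.
  i=1: a_1=2, p_1 = 2*0 + 1 = 1, q_1 = 2*1 + 0 = 2.
  i=2: a_2=2, p_2 = 2*1 + 0 = 2, q_2 = 2*2 + 1 = 5.
  i=3: a_3=3, p_3 = 3*2 + 1 = 7, q_3 = 3*5 + 2 = 17.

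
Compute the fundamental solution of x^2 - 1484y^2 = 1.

(x, y) = (1695, 44)

First expand sqrt(1484) as a continued fraction. With x_i = (sqrt(1484) + m_i)/d_i and (m_0, d_0) = (0, 1): a_0 = floor(sqrt(1484)) = 38, since 38^2 = 1444 <= 1484 < 1521 = 39^2.
Iterate m_{i+1} = d_i*a_i - m_i, d_{i+1} = (1484 - m_{i+1}^2)/d_i, a_{i+1} = floor((a_0 + m_{i+1})/d_{i+1}):
  m_1 = 1*38 - 0 = 38, d_1 = (1484 - 38^2)/1 = 40/1 = 40, a_1 = floor((38 + 38)/40) = 1.
  m_2 = 40*1 - 38 = 2, d_2 = (1484 - 2^2)/40 = 1480/40 = 37, a_2 = floor((38 + 2)/37) = 1.
  m_3 = 37*1 - 2 = 35, d_3 = (1484 - 35^2)/37 = 259/37 = 7, a_3 = floor((38 + 35)/7) = 10.
  m_4 = 7*10 - 35 = 35, d_4 = (1484 - 35^2)/7 = 259/7 = 37, a_4 = floor((38 + 35)/37) = 1.
  m_5 = 37*1 - 35 = 2, d_5 = (1484 - 2^2)/37 = 1480/37 = 40, a_5 = floor((38 + 2)/40) = 1.
  m_6 = 40*1 - 2 = 38, d_6 = (1484 - 38^2)/40 = 40/40 = 1, a_6 = floor((38 + 38)/1) = 76.
  m_7 = 1*76 - 38 = 38, d_7 = (1484 - 38^2)/1 = 40/1 = 40: (m_7, d_7) = (m_1, d_1) = (38, 40), so from here the quotients repeat a_1, ..., a_6; the period length is 6.
So sqrt(1484) = [38; (1, 1, 10, 1, 1, 76)] with period length k = 6.
k is even, so the fundamental solution of x^2 - 1484y^2 = 1 is (p_{k-1}, q_{k-1}) = (p_5, q_5); compute convergents through index 5.
Convergents (p_i = a_i*p_{i-1} + p_{i-2}, q_i = a_i*q_{i-1} + q_{i-2} with p_{-2}=0, p_{-1}=1, q_{-2}=1, q_{-1}=0):
  i=0: a_0=38, p_0 = 38*1 + 0 = 38, q_0 = 38*0 + 1 = 1.
  i=1: a_1=1, p_1 = 1*38 + 1 = 39, q_1 = 1*1 + 0 = 1.
  i=2: a_2=1, p_2 = 1*39 + 38 = 77, q_2 = 1*1 + 1 = 2.
  i=3: a_3=10, p_3 = 10*77 + 39 = 809, q_3 = 10*2 + 1 = 21.
  i=4: a_4=1, p_4 = 1*809 + 77 = 886, q_4 = 1*21 + 2 = 23.
  i=5: a_5=1, p_5 = 1*886 + 809 = 1695, q_5 = 1*23 + 21 = 44.
Check: 1695^2 - 1484*44^2 = 2873025 - 2873024 = 1, so (x, y) = (1695, 44) solves the equation, and by the theorem it is the least positive solution.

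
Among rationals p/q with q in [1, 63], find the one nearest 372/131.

Expand x = 372/131 as a continued fraction with the Euclidean algorithm:
  372 = 2*131 + 110, so a_0 = 2.
  131 = 1*110 + 21, so a_1 = 1.
  110 = 5*21 + 5, so a_2 = 5.
  21 = 4*5 + 1, so a_3 = 4.
  5 = 5*1 + 0, so a_4 = 5.
so x = [2; 1, 5, 4, 5].
Convergents (p_i = a_i*p_{i-1} + p_{i-2}, q_i = a_i*q_{i-1} + q_{i-2} with p_{-2}=0, p_{-1}=1, q_{-2}=1, q_{-1}=0), until the denominator exceeds 63:
  i=0: a_0=2, p_0 = 2*1 + 0 = 2, q_0 = 2*0 + 1 = 1.
  i=1: a_1=1, p_1 = 1*2 + 1 = 3, q_1 = 1*1 + 0 = 1.
  i=2: a_2=5, p_2 = 5*3 + 2 = 17, q_2 = 5*1 + 1 = 6.
  i=3: a_3=4, p_3 = 4*17 + 3 = 71, q_3 = 4*6 + 1 = 25.
  i=4: a_4=5, p_4 = 5*71 + 17 = 372, q_4 = 5*25 + 6 = 131.
q_4 = 131 > 63, so the last convergent with denominator <= 63 is p_3/q_3 = 71/25.
The closest fraction with denominator <= 63 is either p_3/q_3 or the intermediate fraction (k*p_3 + p_2)/(k*q_3 + q_2) with the largest k >= 1 whose denominator stays <= 63; these approach x as k grows, and every other convergent or intermediate fraction in range is farther away.
Largest k: floor((63 - q_2)/q_3) = floor((63 - 6)/25) = 2.
That gives (2*71 + 17)/(2*25 + 6) = 159/56.
Compare the errors: |x - 71/25| = |372*25 - 71*131|/(131*25) = 1/3275, and |x - 159/56| = |372*56 - 159*131|/(131*56) = 3/7336.
Cross-multiplying, 1*7336 = 7336 < 9825 = 3*3275, so 1/3275 is smaller: the convergent 71/25 is closer to x than 159/56.

71/25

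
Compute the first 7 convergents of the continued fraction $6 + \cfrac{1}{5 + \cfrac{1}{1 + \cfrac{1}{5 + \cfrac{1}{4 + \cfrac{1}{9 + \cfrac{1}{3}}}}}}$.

6/1, 31/5, 37/6, 216/35, 901/146, 8325/1349, 25876/4193

Using the convergent recurrence p_i = a_i*p_{i-1} + p_{i-2}, q_i = a_i*q_{i-1} + q_{i-2} with p_{-2}=0, p_{-1}=1, q_{-2}=1, q_{-1}=0:
  i=0: a_0=6, p_0 = 6*1 + 0 = 6, q_0 = 6*0 + 1 = 1.
  i=1: a_1=5, p_1 = 5*6 + 1 = 31, q_1 = 5*1 + 0 = 5.
  i=2: a_2=1, p_2 = 1*31 + 6 = 37, q_2 = 1*5 + 1 = 6.
  i=3: a_3=5, p_3 = 5*37 + 31 = 216, q_3 = 5*6 + 5 = 35.
  i=4: a_4=4, p_4 = 4*216 + 37 = 901, q_4 = 4*35 + 6 = 146.
  i=5: a_5=9, p_5 = 9*901 + 216 = 8325, q_5 = 9*146 + 35 = 1349.
  i=6: a_6=3, p_6 = 3*8325 + 901 = 25876, q_6 = 3*1349 + 146 = 4193.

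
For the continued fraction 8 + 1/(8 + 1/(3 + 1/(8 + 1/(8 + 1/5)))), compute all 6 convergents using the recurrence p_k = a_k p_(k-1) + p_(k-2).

Using the convergent recurrence p_i = a_i*p_{i-1} + p_{i-2}, q_i = a_i*q_{i-1} + q_{i-2} with p_{-2}=0, p_{-1}=1, q_{-2}=1, q_{-1}=0:
  i=0: a_0=8, p_0 = 8*1 + 0 = 8, q_0 = 8*0 + 1 = 1.
  i=1: a_1=8, p_1 = 8*8 + 1 = 65, q_1 = 8*1 + 0 = 8.
  i=2: a_2=3, p_2 = 3*65 + 8 = 203, q_2 = 3*8 + 1 = 25.
  i=3: a_3=8, p_3 = 8*203 + 65 = 1689, q_3 = 8*25 + 8 = 208.
  i=4: a_4=8, p_4 = 8*1689 + 203 = 13715, q_4 = 8*208 + 25 = 1689.
  i=5: a_5=5, p_5 = 5*13715 + 1689 = 70264, q_5 = 5*1689 + 208 = 8653.

8/1, 65/8, 203/25, 1689/208, 13715/1689, 70264/8653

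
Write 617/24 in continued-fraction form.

[25; 1, 2, 2, 3]

Run the Euclidean algorithm on 617 and 24; the successive quotients are the partial quotients a_0, a_1, ... (each step inverts the fractional part left over by the previous one):
  617 = 25*24 + 17, so a_0 = 25.
  24 = 1*17 + 7, so a_1 = 1.
  17 = 2*7 + 3, so a_2 = 2.
  7 = 2*3 + 1, so a_3 = 2.
  3 = 3*1 + 0, so a_4 = 3.
The remainder reaches 0 after 5 divisions, so the expansion has 5 partial quotients, read off in order.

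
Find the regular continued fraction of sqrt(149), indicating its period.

[12; (4, 1, 5, 3, 3, 5, 1, 4, 24)]

Write x_i = (sqrt(149) + m_i)/d_i with (m_0, d_0) = (0, 1). a_0 = floor(sqrt(149)) = 12, since 12^2 = 144 <= 149 < 169 = 13^2.
Iterate m_{i+1} = d_i*a_i - m_i, d_{i+1} = (149 - m_{i+1}^2)/d_i, a_{i+1} = floor((a_0 + m_{i+1})/d_{i+1}):
  m_1 = 1*12 - 0 = 12, d_1 = (149 - 12^2)/1 = 5/1 = 5, a_1 = floor((12 + 12)/5) = 4.
  m_2 = 5*4 - 12 = 8, d_2 = (149 - 8^2)/5 = 85/5 = 17, a_2 = floor((12 + 8)/17) = 1.
  m_3 = 17*1 - 8 = 9, d_3 = (149 - 9^2)/17 = 68/17 = 4, a_3 = floor((12 + 9)/4) = 5.
  m_4 = 4*5 - 9 = 11, d_4 = (149 - 11^2)/4 = 28/4 = 7, a_4 = floor((12 + 11)/7) = 3.
  m_5 = 7*3 - 11 = 10, d_5 = (149 - 10^2)/7 = 49/7 = 7, a_5 = floor((12 + 10)/7) = 3.
  m_6 = 7*3 - 10 = 11, d_6 = (149 - 11^2)/7 = 28/7 = 4, a_6 = floor((12 + 11)/4) = 5.
  m_7 = 4*5 - 11 = 9, d_7 = (149 - 9^2)/4 = 68/4 = 17, a_7 = floor((12 + 9)/17) = 1.
  m_8 = 17*1 - 9 = 8, d_8 = (149 - 8^2)/17 = 85/17 = 5, a_8 = floor((12 + 8)/5) = 4.
  m_9 = 5*4 - 8 = 12, d_9 = (149 - 12^2)/5 = 5/5 = 1, a_9 = floor((12 + 12)/1) = 24.
  m_10 = 1*24 - 12 = 12, d_10 = (149 - 12^2)/1 = 5/1 = 5: (m_10, d_10) = (m_1, d_1) = (12, 5), so from here the quotients repeat a_1, ..., a_9; the period length is 9.
Hence the expansion of sqrt(149) is a_0 = 12 followed by the repeating block 4, 1, 5, 3, 3, 5, 1, 4, 24 (period 9).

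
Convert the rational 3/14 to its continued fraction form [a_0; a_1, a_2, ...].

[0; 4, 1, 2]

Run the Euclidean algorithm on 3 and 14; the successive quotients are the partial quotients a_0, a_1, ... (each step inverts the fractional part left over by the previous one):
  3 = 0*14 + 3, so a_0 = 0.
  14 = 4*3 + 2, so a_1 = 4.
  3 = 1*2 + 1, so a_2 = 1.
  2 = 2*1 + 0, so a_3 = 2.
The remainder reaches 0 after 4 divisions, so the expansion has 4 partial quotients, read off in order.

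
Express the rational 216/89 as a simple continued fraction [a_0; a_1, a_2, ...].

Run the Euclidean algorithm on 216 and 89; the successive quotients are the partial quotients a_0, a_1, ... (each step inverts the fractional part left over by the previous one):
  216 = 2*89 + 38, so a_0 = 2.
  89 = 2*38 + 13, so a_1 = 2.
  38 = 2*13 + 12, so a_2 = 2.
  13 = 1*12 + 1, so a_3 = 1.
  12 = 12*1 + 0, so a_4 = 12.
The remainder reaches 0 after 5 divisions, so the expansion has 5 partial quotients, read off in order.

[2; 2, 2, 1, 12]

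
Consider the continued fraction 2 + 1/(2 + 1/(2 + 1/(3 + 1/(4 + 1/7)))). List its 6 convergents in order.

Using the convergent recurrence p_i = a_i*p_{i-1} + p_{i-2}, q_i = a_i*q_{i-1} + q_{i-2} with p_{-2}=0, p_{-1}=1, q_{-2}=1, q_{-1}=0:
  i=0: a_0=2, p_0 = 2*1 + 0 = 2, q_0 = 2*0 + 1 = 1.
  i=1: a_1=2, p_1 = 2*2 + 1 = 5, q_1 = 2*1 + 0 = 2.
  i=2: a_2=2, p_2 = 2*5 + 2 = 12, q_2 = 2*2 + 1 = 5.
  i=3: a_3=3, p_3 = 3*12 + 5 = 41, q_3 = 3*5 + 2 = 17.
  i=4: a_4=4, p_4 = 4*41 + 12 = 176, q_4 = 4*17 + 5 = 73.
  i=5: a_5=7, p_5 = 7*176 + 41 = 1273, q_5 = 7*73 + 17 = 528.

2/1, 5/2, 12/5, 41/17, 176/73, 1273/528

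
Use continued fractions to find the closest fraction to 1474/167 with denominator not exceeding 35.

203/23

Expand x = 1474/167 as a continued fraction with the Euclidean algorithm:
  1474 = 8*167 + 138, so a_0 = 8.
  167 = 1*138 + 29, so a_1 = 1.
  138 = 4*29 + 22, so a_2 = 4.
  29 = 1*22 + 7, so a_3 = 1.
  22 = 3*7 + 1, so a_4 = 3.
  7 = 7*1 + 0, so a_5 = 7.
so x = [8; 1, 4, 1, 3, 7].
Convergents (p_i = a_i*p_{i-1} + p_{i-2}, q_i = a_i*q_{i-1} + q_{i-2} with p_{-2}=0, p_{-1}=1, q_{-2}=1, q_{-1}=0), until the denominator exceeds 35:
  i=0: a_0=8, p_0 = 8*1 + 0 = 8, q_0 = 8*0 + 1 = 1.
  i=1: a_1=1, p_1 = 1*8 + 1 = 9, q_1 = 1*1 + 0 = 1.
  i=2: a_2=4, p_2 = 4*9 + 8 = 44, q_2 = 4*1 + 1 = 5.
  i=3: a_3=1, p_3 = 1*44 + 9 = 53, q_3 = 1*5 + 1 = 6.
  i=4: a_4=3, p_4 = 3*53 + 44 = 203, q_4 = 3*6 + 5 = 23.
  i=5: a_5=7, p_5 = 7*203 + 53 = 1474, q_5 = 7*23 + 6 = 167.
q_5 = 167 > 35, so the last convergent with denominator <= 35 is p_4/q_4 = 203/23.
The closest fraction with denominator <= 35 is either p_4/q_4 or the intermediate fraction (k*p_4 + p_3)/(k*q_4 + q_3) with the largest k >= 1 whose denominator stays <= 35; these approach x as k grows, and every other convergent or intermediate fraction in range is farther away.
Largest k: floor((35 - q_3)/q_4) = floor((35 - 6)/23) = 1.
That gives (1*203 + 53)/(1*23 + 6) = 256/29.
Compare the errors: |x - 203/23| = |1474*23 - 203*167|/(167*23) = 1/3841, and |x - 256/29| = |1474*29 - 256*167|/(167*29) = 6/4843.
Cross-multiplying, 1*4843 = 4843 < 23046 = 6*3841, so 1/3841 is smaller: the convergent 203/23 is closer to x than 256/29.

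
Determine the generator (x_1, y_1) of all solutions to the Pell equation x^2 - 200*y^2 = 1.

First expand sqrt(200) as a continued fraction. With x_i = (sqrt(200) + m_i)/d_i and (m_0, d_0) = (0, 1): a_0 = floor(sqrt(200)) = 14, since 14^2 = 196 <= 200 < 225 = 15^2.
Iterate m_{i+1} = d_i*a_i - m_i, d_{i+1} = (200 - m_{i+1}^2)/d_i, a_{i+1} = floor((a_0 + m_{i+1})/d_{i+1}):
  m_1 = 1*14 - 0 = 14, d_1 = (200 - 14^2)/1 = 4/1 = 4, a_1 = floor((14 + 14)/4) = 7.
  m_2 = 4*7 - 14 = 14, d_2 = (200 - 14^2)/4 = 4/4 = 1, a_2 = floor((14 + 14)/1) = 28.
  m_3 = 1*28 - 14 = 14, d_3 = (200 - 14^2)/1 = 4/1 = 4: (m_3, d_3) = (m_1, d_1) = (14, 4), so from here the quotients repeat a_1, a_2; the period length is 2.
So sqrt(200) = [14; (7, 28)] with period length k = 2.
k is even, so the fundamental solution of x^2 - 200y^2 = 1 is (p_{k-1}, q_{k-1}) = (p_1, q_1); compute convergents through index 1.
Convergents (p_i = a_i*p_{i-1} + p_{i-2}, q_i = a_i*q_{i-1} + q_{i-2} with p_{-2}=0, p_{-1}=1, q_{-2}=1, q_{-1}=0):
  i=0: a_0=14, p_0 = 14*1 + 0 = 14, q_0 = 14*0 + 1 = 1.
  i=1: a_1=7, p_1 = 7*14 + 1 = 99, q_1 = 7*1 + 0 = 7.
Check: 99^2 - 200*7^2 = 9801 - 9800 = 1, so (x, y) = (99, 7) solves the equation, and by the theorem it is the least positive solution.

(x, y) = (99, 7)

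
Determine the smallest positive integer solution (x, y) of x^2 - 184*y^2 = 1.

First expand sqrt(184) as a continued fraction. With x_i = (sqrt(184) + m_i)/d_i and (m_0, d_0) = (0, 1): a_0 = floor(sqrt(184)) = 13, since 13^2 = 169 <= 184 < 196 = 14^2.
Iterate m_{i+1} = d_i*a_i - m_i, d_{i+1} = (184 - m_{i+1}^2)/d_i, a_{i+1} = floor((a_0 + m_{i+1})/d_{i+1}):
  m_1 = 1*13 - 0 = 13, d_1 = (184 - 13^2)/1 = 15/1 = 15, a_1 = floor((13 + 13)/15) = 1.
  m_2 = 15*1 - 13 = 2, d_2 = (184 - 2^2)/15 = 180/15 = 12, a_2 = floor((13 + 2)/12) = 1.
  m_3 = 12*1 - 2 = 10, d_3 = (184 - 10^2)/12 = 84/12 = 7, a_3 = floor((13 + 10)/7) = 3.
  m_4 = 7*3 - 10 = 11, d_4 = (184 - 11^2)/7 = 63/7 = 9, a_4 = floor((13 + 11)/9) = 2.
  m_5 = 9*2 - 11 = 7, d_5 = (184 - 7^2)/9 = 135/9 = 15, a_5 = floor((13 + 7)/15) = 1.
  m_6 = 15*1 - 7 = 8, d_6 = (184 - 8^2)/15 = 120/15 = 8, a_6 = floor((13 + 8)/8) = 2.
  m_7 = 8*2 - 8 = 8, d_7 = (184 - 8^2)/8 = 120/8 = 15, a_7 = floor((13 + 8)/15) = 1.
  m_8 = 15*1 - 8 = 7, d_8 = (184 - 7^2)/15 = 135/15 = 9, a_8 = floor((13 + 7)/9) = 2.
  m_9 = 9*2 - 7 = 11, d_9 = (184 - 11^2)/9 = 63/9 = 7, a_9 = floor((13 + 11)/7) = 3.
  m_10 = 7*3 - 11 = 10, d_10 = (184 - 10^2)/7 = 84/7 = 12, a_10 = floor((13 + 10)/12) = 1.
  m_11 = 12*1 - 10 = 2, d_11 = (184 - 2^2)/12 = 180/12 = 15, a_11 = floor((13 + 2)/15) = 1.
  m_12 = 15*1 - 2 = 13, d_12 = (184 - 13^2)/15 = 15/15 = 1, a_12 = floor((13 + 13)/1) = 26.
  m_13 = 1*26 - 13 = 13, d_13 = (184 - 13^2)/1 = 15/1 = 15: (m_13, d_13) = (m_1, d_1) = (13, 15), so from here the quotients repeat a_1, ..., a_12; the period length is 12.
So sqrt(184) = [13; (1, 1, 3, 2, 1, 2, 1, 2, 3, 1, 1, 26)] with period length k = 12.
k is even, so the fundamental solution of x^2 - 184y^2 = 1 is (p_{k-1}, q_{k-1}) = (p_11, q_11); compute convergents through index 11.
Convergents (p_i = a_i*p_{i-1} + p_{i-2}, q_i = a_i*q_{i-1} + q_{i-2} with p_{-2}=0, p_{-1}=1, q_{-2}=1, q_{-1}=0):
  i=0: a_0=13, p_0 = 13*1 + 0 = 13, q_0 = 13*0 + 1 = 1.
  i=1: a_1=1, p_1 = 1*13 + 1 = 14, q_1 = 1*1 + 0 = 1.
  i=2: a_2=1, p_2 = 1*14 + 13 = 27, q_2 = 1*1 + 1 = 2.
  i=3: a_3=3, p_3 = 3*27 + 14 = 95, q_3 = 3*2 + 1 = 7.
  i=4: a_4=2, p_4 = 2*95 + 27 = 217, q_4 = 2*7 + 2 = 16.
  i=5: a_5=1, p_5 = 1*217 + 95 = 312, q_5 = 1*16 + 7 = 23.
  i=6: a_6=2, p_6 = 2*312 + 217 = 841, q_6 = 2*23 + 16 = 62.
  i=7: a_7=1, p_7 = 1*841 + 312 = 1153, q_7 = 1*62 + 23 = 85.
  i=8: a_8=2, p_8 = 2*1153 + 841 = 3147, q_8 = 2*85 + 62 = 232.
  i=9: a_9=3, p_9 = 3*3147 + 1153 = 10594, q_9 = 3*232 + 85 = 781.
  i=10: a_10=1, p_10 = 1*10594 + 3147 = 13741, q_10 = 1*781 + 232 = 1013.
  i=11: a_11=1, p_11 = 1*13741 + 10594 = 24335, q_11 = 1*1013 + 781 = 1794.
Check: 24335^2 - 184*1794^2 = 592192225 - 592192224 = 1, so (x, y) = (24335, 1794) solves the equation, and by the theorem it is the least positive solution.

(x, y) = (24335, 1794)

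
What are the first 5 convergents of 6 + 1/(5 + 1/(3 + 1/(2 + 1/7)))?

Using the convergent recurrence p_i = a_i*p_{i-1} + p_{i-2}, q_i = a_i*q_{i-1} + q_{i-2} with p_{-2}=0, p_{-1}=1, q_{-2}=1, q_{-1}=0:
  i=0: a_0=6, p_0 = 6*1 + 0 = 6, q_0 = 6*0 + 1 = 1.
  i=1: a_1=5, p_1 = 5*6 + 1 = 31, q_1 = 5*1 + 0 = 5.
  i=2: a_2=3, p_2 = 3*31 + 6 = 99, q_2 = 3*5 + 1 = 16.
  i=3: a_3=2, p_3 = 2*99 + 31 = 229, q_3 = 2*16 + 5 = 37.
  i=4: a_4=7, p_4 = 7*229 + 99 = 1702, q_4 = 7*37 + 16 = 275.

6/1, 31/5, 99/16, 229/37, 1702/275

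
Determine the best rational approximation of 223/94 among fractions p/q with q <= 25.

Expand x = 223/94 as a continued fraction with the Euclidean algorithm:
  223 = 2*94 + 35, so a_0 = 2.
  94 = 2*35 + 24, so a_1 = 2.
  35 = 1*24 + 11, so a_2 = 1.
  24 = 2*11 + 2, so a_3 = 2.
  11 = 5*2 + 1, so a_4 = 5.
  2 = 2*1 + 0, so a_5 = 2.
so x = [2; 2, 1, 2, 5, 2].
Convergents (p_i = a_i*p_{i-1} + p_{i-2}, q_i = a_i*q_{i-1} + q_{i-2} with p_{-2}=0, p_{-1}=1, q_{-2}=1, q_{-1}=0), until the denominator exceeds 25:
  i=0: a_0=2, p_0 = 2*1 + 0 = 2, q_0 = 2*0 + 1 = 1.
  i=1: a_1=2, p_1 = 2*2 + 1 = 5, q_1 = 2*1 + 0 = 2.
  i=2: a_2=1, p_2 = 1*5 + 2 = 7, q_2 = 1*2 + 1 = 3.
  i=3: a_3=2, p_3 = 2*7 + 5 = 19, q_3 = 2*3 + 2 = 8.
  i=4: a_4=5, p_4 = 5*19 + 7 = 102, q_4 = 5*8 + 3 = 43.
q_4 = 43 > 25, so the last convergent with denominator <= 25 is p_3/q_3 = 19/8.
The closest fraction with denominator <= 25 is either p_3/q_3 or the intermediate fraction (k*p_3 + p_2)/(k*q_3 + q_2) with the largest k >= 1 whose denominator stays <= 25; these approach x as k grows, and every other convergent or intermediate fraction in range is farther away.
Largest k: floor((25 - q_2)/q_3) = floor((25 - 3)/8) = 2.
That gives (2*19 + 7)/(2*8 + 3) = 45/19.
Compare the errors: |x - 19/8| = |223*8 - 19*94|/(94*8) = 2/752, and |x - 45/19| = |223*19 - 45*94|/(94*19) = 7/1786.
Cross-multiplying, 2*1786 = 3572 < 5264 = 7*752, so 2/752 is smaller: the convergent 19/8 is closer to x than 45/19.

19/8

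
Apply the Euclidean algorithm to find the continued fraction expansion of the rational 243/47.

Run the Euclidean algorithm on 243 and 47; the successive quotients are the partial quotients a_0, a_1, ... (each step inverts the fractional part left over by the previous one):
  243 = 5*47 + 8, so a_0 = 5.
  47 = 5*8 + 7, so a_1 = 5.
  8 = 1*7 + 1, so a_2 = 1.
  7 = 7*1 + 0, so a_3 = 7.
The remainder reaches 0 after 4 divisions, so the expansion has 4 partial quotients, read off in order.

[5; 5, 1, 7]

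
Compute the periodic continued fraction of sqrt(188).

[13; (1, 2, 2, 6, 2, 2, 1, 26)]

Write x_i = (sqrt(188) + m_i)/d_i with (m_0, d_0) = (0, 1). a_0 = floor(sqrt(188)) = 13, since 13^2 = 169 <= 188 < 196 = 14^2.
Iterate m_{i+1} = d_i*a_i - m_i, d_{i+1} = (188 - m_{i+1}^2)/d_i, a_{i+1} = floor((a_0 + m_{i+1})/d_{i+1}):
  m_1 = 1*13 - 0 = 13, d_1 = (188 - 13^2)/1 = 19/1 = 19, a_1 = floor((13 + 13)/19) = 1.
  m_2 = 19*1 - 13 = 6, d_2 = (188 - 6^2)/19 = 152/19 = 8, a_2 = floor((13 + 6)/8) = 2.
  m_3 = 8*2 - 6 = 10, d_3 = (188 - 10^2)/8 = 88/8 = 11, a_3 = floor((13 + 10)/11) = 2.
  m_4 = 11*2 - 10 = 12, d_4 = (188 - 12^2)/11 = 44/11 = 4, a_4 = floor((13 + 12)/4) = 6.
  m_5 = 4*6 - 12 = 12, d_5 = (188 - 12^2)/4 = 44/4 = 11, a_5 = floor((13 + 12)/11) = 2.
  m_6 = 11*2 - 12 = 10, d_6 = (188 - 10^2)/11 = 88/11 = 8, a_6 = floor((13 + 10)/8) = 2.
  m_7 = 8*2 - 10 = 6, d_7 = (188 - 6^2)/8 = 152/8 = 19, a_7 = floor((13 + 6)/19) = 1.
  m_8 = 19*1 - 6 = 13, d_8 = (188 - 13^2)/19 = 19/19 = 1, a_8 = floor((13 + 13)/1) = 26.
  m_9 = 1*26 - 13 = 13, d_9 = (188 - 13^2)/1 = 19/1 = 19: (m_9, d_9) = (m_1, d_1) = (13, 19), so from here the quotients repeat a_1, ..., a_8; the period length is 8.
Hence the expansion of sqrt(188) is a_0 = 13 followed by the repeating block 1, 2, 2, 6, 2, 2, 1, 26 (period 8).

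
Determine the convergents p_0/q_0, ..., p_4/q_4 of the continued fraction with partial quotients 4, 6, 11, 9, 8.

Using the convergent recurrence p_i = a_i*p_{i-1} + p_{i-2}, q_i = a_i*q_{i-1} + q_{i-2} with p_{-2}=0, p_{-1}=1, q_{-2}=1, q_{-1}=0:
  i=0: a_0=4, p_0 = 4*1 + 0 = 4, q_0 = 4*0 + 1 = 1.
  i=1: a_1=6, p_1 = 6*4 + 1 = 25, q_1 = 6*1 + 0 = 6.
  i=2: a_2=11, p_2 = 11*25 + 4 = 279, q_2 = 11*6 + 1 = 67.
  i=3: a_3=9, p_3 = 9*279 + 25 = 2536, q_3 = 9*67 + 6 = 609.
  i=4: a_4=8, p_4 = 8*2536 + 279 = 20567, q_4 = 8*609 + 67 = 4939.

4/1, 25/6, 279/67, 2536/609, 20567/4939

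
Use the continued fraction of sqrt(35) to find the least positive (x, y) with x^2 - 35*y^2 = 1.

(x, y) = (6, 1)

First expand sqrt(35) as a continued fraction. With x_i = (sqrt(35) + m_i)/d_i and (m_0, d_0) = (0, 1): a_0 = floor(sqrt(35)) = 5, since 5^2 = 25 <= 35 < 36 = 6^2.
Iterate m_{i+1} = d_i*a_i - m_i, d_{i+1} = (35 - m_{i+1}^2)/d_i, a_{i+1} = floor((a_0 + m_{i+1})/d_{i+1}):
  m_1 = 1*5 - 0 = 5, d_1 = (35 - 5^2)/1 = 10/1 = 10, a_1 = floor((5 + 5)/10) = 1.
  m_2 = 10*1 - 5 = 5, d_2 = (35 - 5^2)/10 = 10/10 = 1, a_2 = floor((5 + 5)/1) = 10.
  m_3 = 1*10 - 5 = 5, d_3 = (35 - 5^2)/1 = 10/1 = 10: (m_3, d_3) = (m_1, d_1) = (5, 10), so from here the quotients repeat a_1, a_2; the period length is 2.
So sqrt(35) = [5; (1, 10)] with period length k = 2.
k is even, so the fundamental solution of x^2 - 35y^2 = 1 is (p_{k-1}, q_{k-1}) = (p_1, q_1); compute convergents through index 1.
Convergents (p_i = a_i*p_{i-1} + p_{i-2}, q_i = a_i*q_{i-1} + q_{i-2} with p_{-2}=0, p_{-1}=1, q_{-2}=1, q_{-1}=0):
  i=0: a_0=5, p_0 = 5*1 + 0 = 5, q_0 = 5*0 + 1 = 1.
  i=1: a_1=1, p_1 = 1*5 + 1 = 6, q_1 = 1*1 + 0 = 1.
Check: 6^2 - 35*1^2 = 36 - 35 = 1, so (x, y) = (6, 1) solves the equation, and by the theorem it is the least positive solution.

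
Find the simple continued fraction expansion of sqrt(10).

Write x_i = (sqrt(10) + m_i)/d_i with (m_0, d_0) = (0, 1). a_0 = floor(sqrt(10)) = 3, since 3^2 = 9 <= 10 < 16 = 4^2.
Iterate m_{i+1} = d_i*a_i - m_i, d_{i+1} = (10 - m_{i+1}^2)/d_i, a_{i+1} = floor((a_0 + m_{i+1})/d_{i+1}):
  m_1 = 1*3 - 0 = 3, d_1 = (10 - 3^2)/1 = 1/1 = 1, a_1 = floor((3 + 3)/1) = 6.
  m_2 = 1*6 - 3 = 3, d_2 = (10 - 3^2)/1 = 1/1 = 1: (m_2, d_2) = (m_1, d_1) = (3, 1), so from here the quotient a_1 repeats; the period length is 1.
Hence the expansion of sqrt(10) is a_0 = 3 followed by the repeating block 6 (period 1).

[3; (6)]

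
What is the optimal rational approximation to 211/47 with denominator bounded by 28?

121/27

Expand x = 211/47 as a continued fraction with the Euclidean algorithm:
  211 = 4*47 + 23, so a_0 = 4.
  47 = 2*23 + 1, so a_1 = 2.
  23 = 23*1 + 0, so a_2 = 23.
so x = [4; 2, 23].
Convergents (p_i = a_i*p_{i-1} + p_{i-2}, q_i = a_i*q_{i-1} + q_{i-2} with p_{-2}=0, p_{-1}=1, q_{-2}=1, q_{-1}=0), until the denominator exceeds 28:
  i=0: a_0=4, p_0 = 4*1 + 0 = 4, q_0 = 4*0 + 1 = 1.
  i=1: a_1=2, p_1 = 2*4 + 1 = 9, q_1 = 2*1 + 0 = 2.
  i=2: a_2=23, p_2 = 23*9 + 4 = 211, q_2 = 23*2 + 1 = 47.
q_2 = 47 > 28, so the last convergent with denominator <= 28 is p_1/q_1 = 9/2.
The closest fraction with denominator <= 28 is either p_1/q_1 or the intermediate fraction (k*p_1 + p_0)/(k*q_1 + q_0) with the largest k >= 1 whose denominator stays <= 28; these approach x as k grows, and every other convergent or intermediate fraction in range is farther away.
Largest k: floor((28 - q_0)/q_1) = floor((28 - 1)/2) = 13.
That gives (13*9 + 4)/(13*2 + 1) = 121/27.
Compare the errors: |x - 9/2| = |211*2 - 9*47|/(47*2) = 1/94, and |x - 121/27| = |211*27 - 121*47|/(47*27) = 10/1269.
Cross-multiplying, 10*94 = 940 < 1269 = 1*1269, so 10/1269 is smaller: the intermediate fraction 121/27 is closer to x than 9/2.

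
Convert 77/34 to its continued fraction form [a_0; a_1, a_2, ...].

Run the Euclidean algorithm on 77 and 34; the successive quotients are the partial quotients a_0, a_1, ... (each step inverts the fractional part left over by the previous one):
  77 = 2*34 + 9, so a_0 = 2.
  34 = 3*9 + 7, so a_1 = 3.
  9 = 1*7 + 2, so a_2 = 1.
  7 = 3*2 + 1, so a_3 = 3.
  2 = 2*1 + 0, so a_4 = 2.
The remainder reaches 0 after 5 divisions, so the expansion has 5 partial quotients, read off in order.

[2; 3, 1, 3, 2]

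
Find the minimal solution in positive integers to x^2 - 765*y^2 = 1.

First expand sqrt(765) as a continued fraction. With x_i = (sqrt(765) + m_i)/d_i and (m_0, d_0) = (0, 1): a_0 = floor(sqrt(765)) = 27, since 27^2 = 729 <= 765 < 784 = 28^2.
Iterate m_{i+1} = d_i*a_i - m_i, d_{i+1} = (765 - m_{i+1}^2)/d_i, a_{i+1} = floor((a_0 + m_{i+1})/d_{i+1}):
  m_1 = 1*27 - 0 = 27, d_1 = (765 - 27^2)/1 = 36/1 = 36, a_1 = floor((27 + 27)/36) = 1.
  m_2 = 36*1 - 27 = 9, d_2 = (765 - 9^2)/36 = 684/36 = 19, a_2 = floor((27 + 9)/19) = 1.
  m_3 = 19*1 - 9 = 10, d_3 = (765 - 10^2)/19 = 665/19 = 35, a_3 = floor((27 + 10)/35) = 1.
  m_4 = 35*1 - 10 = 25, d_4 = (765 - 25^2)/35 = 140/35 = 4, a_4 = floor((27 + 25)/4) = 13.
  m_5 = 4*13 - 25 = 27, d_5 = (765 - 27^2)/4 = 36/4 = 9, a_5 = floor((27 + 27)/9) = 6.
  m_6 = 9*6 - 27 = 27, d_6 = (765 - 27^2)/9 = 36/9 = 4, a_6 = floor((27 + 27)/4) = 13.
  m_7 = 4*13 - 27 = 25, d_7 = (765 - 25^2)/4 = 140/4 = 35, a_7 = floor((27 + 25)/35) = 1.
  m_8 = 35*1 - 25 = 10, d_8 = (765 - 10^2)/35 = 665/35 = 19, a_8 = floor((27 + 10)/19) = 1.
  m_9 = 19*1 - 10 = 9, d_9 = (765 - 9^2)/19 = 684/19 = 36, a_9 = floor((27 + 9)/36) = 1.
  m_10 = 36*1 - 9 = 27, d_10 = (765 - 27^2)/36 = 36/36 = 1, a_10 = floor((27 + 27)/1) = 54.
  m_11 = 1*54 - 27 = 27, d_11 = (765 - 27^2)/1 = 36/1 = 36: (m_11, d_11) = (m_1, d_1) = (27, 36), so from here the quotients repeat a_1, ..., a_10; the period length is 10.
So sqrt(765) = [27; (1, 1, 1, 13, 6, 13, 1, 1, 1, 54)] with period length k = 10.
k is even, so the fundamental solution of x^2 - 765y^2 = 1 is (p_{k-1}, q_{k-1}) = (p_9, q_9); compute convergents through index 9.
Convergents (p_i = a_i*p_{i-1} + p_{i-2}, q_i = a_i*q_{i-1} + q_{i-2} with p_{-2}=0, p_{-1}=1, q_{-2}=1, q_{-1}=0):
  i=0: a_0=27, p_0 = 27*1 + 0 = 27, q_0 = 27*0 + 1 = 1.
  i=1: a_1=1, p_1 = 1*27 + 1 = 28, q_1 = 1*1 + 0 = 1.
  i=2: a_2=1, p_2 = 1*28 + 27 = 55, q_2 = 1*1 + 1 = 2.
  i=3: a_3=1, p_3 = 1*55 + 28 = 83, q_3 = 1*2 + 1 = 3.
  i=4: a_4=13, p_4 = 13*83 + 55 = 1134, q_4 = 13*3 + 2 = 41.
  i=5: a_5=6, p_5 = 6*1134 + 83 = 6887, q_5 = 6*41 + 3 = 249.
  i=6: a_6=13, p_6 = 13*6887 + 1134 = 90665, q_6 = 13*249 + 41 = 3278.
  i=7: a_7=1, p_7 = 1*90665 + 6887 = 97552, q_7 = 1*3278 + 249 = 3527.
  i=8: a_8=1, p_8 = 1*97552 + 90665 = 188217, q_8 = 1*3527 + 3278 = 6805.
  i=9: a_9=1, p_9 = 1*188217 + 97552 = 285769, q_9 = 1*6805 + 3527 = 10332.
Check: 285769^2 - 765*10332^2 = 81663921361 - 81663921360 = 1, so (x, y) = (285769, 10332) solves the equation, and by the theorem it is the least positive solution.

(x, y) = (285769, 10332)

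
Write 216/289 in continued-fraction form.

[0; 1, 2, 1, 23, 3]

Run the Euclidean algorithm on 216 and 289; the successive quotients are the partial quotients a_0, a_1, ... (each step inverts the fractional part left over by the previous one):
  216 = 0*289 + 216, so a_0 = 0.
  289 = 1*216 + 73, so a_1 = 1.
  216 = 2*73 + 70, so a_2 = 2.
  73 = 1*70 + 3, so a_3 = 1.
  70 = 23*3 + 1, so a_4 = 23.
  3 = 3*1 + 0, so a_5 = 3.
The remainder reaches 0 after 6 divisions, so the expansion has 6 partial quotients, read off in order.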